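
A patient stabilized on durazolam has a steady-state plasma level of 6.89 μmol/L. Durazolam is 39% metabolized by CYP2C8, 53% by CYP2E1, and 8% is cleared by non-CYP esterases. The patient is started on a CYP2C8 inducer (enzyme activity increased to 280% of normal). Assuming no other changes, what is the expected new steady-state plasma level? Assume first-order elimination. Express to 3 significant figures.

4.05 μmol/L

CYP2C8: 0.39 × 2.8 = 1.092
CYP2E1: 0.53 (unchanged)
Other: 0.08 (unchanged)
Relative clearance = 1.092 + 0.53 + 0.08 = 1.702.
New steady-state plasma level = baseline ÷ relative clearance = 6.89 / 1.702 = 4.05 μmol/L.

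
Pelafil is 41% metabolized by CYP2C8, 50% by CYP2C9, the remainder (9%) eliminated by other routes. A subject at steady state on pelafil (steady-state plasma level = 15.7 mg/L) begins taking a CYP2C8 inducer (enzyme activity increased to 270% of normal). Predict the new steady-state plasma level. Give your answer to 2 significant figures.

9.3 mg/L

The CYP2C8 pathway (41% of clearance) increases to 2.7× activity: 0.41 × 2.7 = 1.107.
CYP2C9 (50%) and the residual 9% are unaffected.
Relative clearance = 1.107 + 0.5 + 0.09 = 1.697.
With dosing unchanged, steady-state plasma level scales as 1/CL: 15.7 / 1.697 = 9.3 mg/L.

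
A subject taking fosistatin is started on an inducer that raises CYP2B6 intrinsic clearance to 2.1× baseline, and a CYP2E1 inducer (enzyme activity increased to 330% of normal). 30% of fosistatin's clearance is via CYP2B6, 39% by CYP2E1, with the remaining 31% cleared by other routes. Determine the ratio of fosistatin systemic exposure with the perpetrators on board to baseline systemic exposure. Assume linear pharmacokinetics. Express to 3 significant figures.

0.449

The CYP2B6 pathway (30% of clearance) increases to 2.1× activity: 0.3 × 2.1 = 0.63.
The CYP2E1 pathway (39% of clearance) is boosted to 3.3× activity: 0.39 × 3.3 = 1.287.
Non-CYP routes (31%) are unchanged.
Relative clearance = 0.63 + 1.287 + 0.31 = 2.227.
Because systemic exposure varies inversely with clearance, the combined effect is 1 / 2.227 = 0.449.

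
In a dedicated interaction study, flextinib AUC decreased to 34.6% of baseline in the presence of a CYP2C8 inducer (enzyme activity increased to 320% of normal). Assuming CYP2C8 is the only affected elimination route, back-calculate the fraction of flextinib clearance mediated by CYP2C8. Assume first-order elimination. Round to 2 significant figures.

Call the CYP2C8 fraction fm. After the interaction, CL_new/CL_old = fm × 3.2 + (1 − fm).
AUC ratio = 1 / (new CL fraction), so new CL fraction = 1 / 0.346 = 2.89.
fm × 3.2 + 1 − fm = 2.89  ⇒  fm × (3.2 − 1) = 1.89  ⇒  fm = 0.86.

0.86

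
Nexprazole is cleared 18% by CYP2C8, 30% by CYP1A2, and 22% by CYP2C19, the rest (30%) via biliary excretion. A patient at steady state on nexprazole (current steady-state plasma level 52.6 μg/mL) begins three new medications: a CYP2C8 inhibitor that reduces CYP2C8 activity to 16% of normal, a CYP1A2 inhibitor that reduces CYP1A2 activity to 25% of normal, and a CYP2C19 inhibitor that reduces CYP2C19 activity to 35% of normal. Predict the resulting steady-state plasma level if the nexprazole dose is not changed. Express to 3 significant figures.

The CYP2C8 pathway (18% of clearance) falls to 0.16× activity: 0.18 × 0.16 = 0.0288.
The CYP1A2 pathway (30% of clearance) falls to 0.25× activity: 0.3 × 0.25 = 0.075.
The CYP2C19 pathway (22% of clearance) drops to 0.35× activity: 0.22 × 0.35 = 0.077.
Non-CYP routes (30%) are unchanged.
CL_new/CL_old = 0.0288 + 0.075 + 0.077 + 0.3 = 0.4808.
Dividing the baseline by the relative clearance: 52.6 / 0.4808 = 109 μg/mL.

109 μg/mL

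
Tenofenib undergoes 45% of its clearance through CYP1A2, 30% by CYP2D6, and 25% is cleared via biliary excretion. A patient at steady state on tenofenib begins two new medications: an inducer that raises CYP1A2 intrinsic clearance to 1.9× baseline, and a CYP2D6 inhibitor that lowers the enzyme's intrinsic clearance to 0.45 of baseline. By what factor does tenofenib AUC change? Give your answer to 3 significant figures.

0.806

The CYP1A2 pathway (45% of clearance) is boosted to 1.9× activity: 0.45 × 1.9 = 0.855.
The CYP2D6 pathway (30% of clearance) drops to 0.45× activity: 0.3 × 0.45 = 0.135.
Non-CYP routes (25%) are unchanged.
CL_new/CL_old = 0.855 + 0.135 + 0.25 = 1.24.
AUC ∝ 1/CL: fold-change = 1 / 1.24 = 0.806.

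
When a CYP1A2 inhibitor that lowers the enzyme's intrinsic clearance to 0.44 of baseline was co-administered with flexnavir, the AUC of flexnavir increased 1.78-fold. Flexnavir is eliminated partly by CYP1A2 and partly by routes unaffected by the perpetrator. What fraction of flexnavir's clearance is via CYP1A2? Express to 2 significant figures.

0.78

Let fm be the CYP1A2 fraction. New clearance relative to baseline = fm × 0.44 + (1 − fm).
AUC ratio = 1 / (new CL fraction), so new CL fraction = 1 / 1.78 = 0.5618.
fm × 0.44 + 1 − fm = 0.5618  ⇒  fm × (0.44 − 1) = −0.4382  ⇒  fm = 0.78.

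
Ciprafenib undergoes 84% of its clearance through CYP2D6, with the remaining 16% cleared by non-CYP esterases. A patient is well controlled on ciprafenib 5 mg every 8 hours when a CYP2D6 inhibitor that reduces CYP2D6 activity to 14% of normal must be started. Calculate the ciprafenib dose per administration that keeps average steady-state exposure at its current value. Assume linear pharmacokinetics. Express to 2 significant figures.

1.4 mg

The CYP2D6 pathway (84% of clearance) is reduced to 0.14× activity: 0.84 × 0.14 = 0.1176.
Non-CYP routes (16%) are unchanged.
Relative clearance = 0.1176 + 0.16 = 0.2776.
To maintain the same steady-state level, dose must scale with clearance: new dose = 5 × 0.2776 = 1.4 mg.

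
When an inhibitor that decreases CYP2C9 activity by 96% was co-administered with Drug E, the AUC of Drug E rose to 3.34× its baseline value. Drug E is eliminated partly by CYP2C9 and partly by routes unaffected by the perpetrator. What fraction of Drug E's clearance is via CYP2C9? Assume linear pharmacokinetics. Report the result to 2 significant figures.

CL'/CL = 1 / 3.34 = 0.2994
0.04·fm + (1 − fm) = 0.2994
fm = (0.2994 − 1) / (0.04 − 1) = 0.73

0.73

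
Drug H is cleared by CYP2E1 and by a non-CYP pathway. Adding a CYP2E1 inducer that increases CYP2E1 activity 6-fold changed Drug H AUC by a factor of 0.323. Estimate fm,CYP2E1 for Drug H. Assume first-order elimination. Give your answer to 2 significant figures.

0.42

Let x = fm,CYP2E1. Because AUC ∝ 1/CL, relative clearance rose to 1/0.323 = 3.096.
Setting x·6 + (1 − x) = 3.096 and solving: x = (3.096 − 1)/(6 − 1) = 0.42.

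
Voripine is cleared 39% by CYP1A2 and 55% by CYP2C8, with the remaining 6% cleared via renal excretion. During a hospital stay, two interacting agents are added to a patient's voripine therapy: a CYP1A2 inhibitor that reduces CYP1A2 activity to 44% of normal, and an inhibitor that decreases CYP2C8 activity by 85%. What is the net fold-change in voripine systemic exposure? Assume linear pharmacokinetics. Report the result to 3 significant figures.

CYP1A2: 0.39 × 0.44 = 0.1716
CYP2C8: 0.55 × 0.15 = 0.0825
Other: 0.06 (unchanged)
Relative clearance = 0.1716 + 0.0825 + 0.06 = 0.3141.
Because systemic exposure varies inversely with clearance, the combined effect is 1 / 0.3141 = 3.18.

3.18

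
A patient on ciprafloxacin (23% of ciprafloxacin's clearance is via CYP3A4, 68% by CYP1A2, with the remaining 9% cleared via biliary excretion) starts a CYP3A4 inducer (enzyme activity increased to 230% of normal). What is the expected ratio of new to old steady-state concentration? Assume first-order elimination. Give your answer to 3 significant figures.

0.770

The CYP3A4 pathway (23% of clearance) increases to 2.3× activity: 0.23 × 2.3 = 0.529.
CYP1A2 (68%) and the residual 9% are unaffected.
New clearance relative to baseline: 0.529 + 0.68 + 0.09 = 1.299.
Since steady-state concentration ∝ 1/CL, the ratio is 1 / 1.299 = 0.770.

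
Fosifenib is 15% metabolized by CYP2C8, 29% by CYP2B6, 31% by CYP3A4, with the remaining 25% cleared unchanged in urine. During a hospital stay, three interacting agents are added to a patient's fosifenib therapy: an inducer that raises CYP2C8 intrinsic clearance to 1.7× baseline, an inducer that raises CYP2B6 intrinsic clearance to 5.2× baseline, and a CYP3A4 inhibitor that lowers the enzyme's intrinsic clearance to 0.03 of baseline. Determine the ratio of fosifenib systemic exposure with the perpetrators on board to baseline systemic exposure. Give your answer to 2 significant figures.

The CYP2C8 pathway (15% of clearance) increases to 1.7× activity: 0.15 × 1.7 = 0.255.
The CYP2B6 pathway (29% of clearance) is boosted to 5.2× activity: 0.29 × 5.2 = 1.508.
The CYP3A4 pathway (31% of clearance) is reduced to 0.03× activity: 0.31 × 0.03 = 0.0093.
Non-CYP routes (25%) are unchanged.
New clearance relative to baseline: 0.255 + 1.508 + 0.0093 + 0.25 = 2.0223.
Net systemic exposure ratio = 1 / 2.0223 = 0.49.

0.49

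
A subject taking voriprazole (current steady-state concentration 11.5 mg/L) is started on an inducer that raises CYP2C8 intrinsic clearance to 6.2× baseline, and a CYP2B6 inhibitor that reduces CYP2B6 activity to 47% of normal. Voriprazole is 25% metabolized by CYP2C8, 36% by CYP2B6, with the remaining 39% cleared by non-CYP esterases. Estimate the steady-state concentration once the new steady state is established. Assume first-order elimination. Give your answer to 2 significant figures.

The CYP2C8 pathway (25% of clearance) rises to 6.2× activity: 0.25 × 6.2 = 1.55.
The CYP2B6 pathway (36% of clearance) is reduced to 0.47× activity: 0.36 × 0.47 = 0.1692.
The remaining 39% of clearance is unaffected.
New clearance relative to baseline: 1.55 + 0.1692 + 0.39 = 2.1092.
Dividing the baseline by the relative clearance: 11.5 / 2.1092 = 5.5 mg/L.

5.5 mg/L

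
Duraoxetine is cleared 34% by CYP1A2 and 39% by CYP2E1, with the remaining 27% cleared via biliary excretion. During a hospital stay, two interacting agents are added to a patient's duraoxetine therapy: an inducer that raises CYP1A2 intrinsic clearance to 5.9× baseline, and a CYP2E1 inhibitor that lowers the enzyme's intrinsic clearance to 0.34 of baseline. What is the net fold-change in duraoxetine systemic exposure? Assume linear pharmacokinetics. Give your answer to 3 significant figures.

0.415

The CYP1A2 pathway (34% of clearance) rises to 5.9× activity: 0.34 × 5.9 = 2.006.
The CYP2E1 pathway (39% of clearance) falls to 0.34× activity: 0.39 × 0.34 = 0.1326.
The remaining 27% of clearance is unaffected.
CL_new/CL_old = 2.006 + 0.1326 + 0.27 = 2.4086.
Because systemic exposure varies inversely with clearance, the combined effect is 1 / 2.4086 = 0.415.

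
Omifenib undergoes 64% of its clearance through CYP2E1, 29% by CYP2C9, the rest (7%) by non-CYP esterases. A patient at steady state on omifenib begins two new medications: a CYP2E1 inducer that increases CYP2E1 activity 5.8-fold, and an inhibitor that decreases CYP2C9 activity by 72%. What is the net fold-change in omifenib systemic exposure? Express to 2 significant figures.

CYP2E1: 0.64 × 5.8 = 3.712
CYP2C9: 0.29 × 0.28 = 0.0812
Other: 0.07 (unchanged)
New clearance relative to baseline: 3.712 + 0.0812 + 0.07 = 3.8632.
Systemic exposure ∝ 1/CL: fold-change = 1 / 3.8632 = 0.26.

0.26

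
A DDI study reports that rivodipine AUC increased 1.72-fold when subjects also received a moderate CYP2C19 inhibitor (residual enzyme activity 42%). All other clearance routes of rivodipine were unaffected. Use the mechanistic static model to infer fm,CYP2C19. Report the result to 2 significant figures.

Write x for the fraction cleared via CYP2C19. The observed AUC change means clearance fell to 1/1.72 = 0.5814 of baseline.
Only the CYP2C19 route changed, so 0.5814 = x·0.42 + (1 − x), giving x = 0.72.

0.72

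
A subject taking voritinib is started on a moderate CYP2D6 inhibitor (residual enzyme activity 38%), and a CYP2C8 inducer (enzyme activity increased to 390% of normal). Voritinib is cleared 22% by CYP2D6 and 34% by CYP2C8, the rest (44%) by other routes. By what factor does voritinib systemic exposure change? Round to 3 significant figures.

The CYP2D6 pathway (22% of clearance) falls to 0.38× activity: 0.22 × 0.38 = 0.0836.
The CYP2C8 pathway (34% of clearance) increases to 3.9× activity: 0.34 × 3.9 = 1.326.
The remaining 44% of clearance is unaffected.
New clearance relative to baseline: 0.0836 + 1.326 + 0.44 = 1.8496.
Net systemic exposure ratio = 1 / 1.8496 = 0.541.

0.541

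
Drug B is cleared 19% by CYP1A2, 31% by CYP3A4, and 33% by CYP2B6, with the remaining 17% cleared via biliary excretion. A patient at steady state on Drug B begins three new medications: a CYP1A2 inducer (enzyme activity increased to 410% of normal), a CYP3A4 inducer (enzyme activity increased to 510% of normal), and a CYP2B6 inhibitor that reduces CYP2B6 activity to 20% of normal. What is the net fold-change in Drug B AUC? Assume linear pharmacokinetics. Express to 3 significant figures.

CYP1A2: 0.19 × 4.1 = 0.779
CYP3A4: 0.31 × 5.1 = 1.581
CYP2B6: 0.33 × 0.2 = 0.066
Other: 0.17 (unchanged)
Relative clearance = 0.779 + 1.581 + 0.066 + 0.17 = 2.596.
Because AUC varies inversely with clearance, the combined effect is 1 / 2.596 = 0.385.

0.385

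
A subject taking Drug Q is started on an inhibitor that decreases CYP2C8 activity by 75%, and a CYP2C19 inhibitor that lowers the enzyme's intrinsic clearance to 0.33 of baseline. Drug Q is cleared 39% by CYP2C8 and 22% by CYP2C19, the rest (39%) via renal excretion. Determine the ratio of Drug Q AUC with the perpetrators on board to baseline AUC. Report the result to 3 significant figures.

The CYP2C8 pathway (39% of clearance) drops to 0.25× activity: 0.39 × 0.25 = 0.0975.
The CYP2C19 pathway (22% of clearance) is reduced to 0.33× activity: 0.22 × 0.33 = 0.0726.
Non-CYP routes (39%) are unchanged.
CL_new/CL_old = 0.0975 + 0.0726 + 0.39 = 0.5601.
AUC ∝ 1/CL: fold-change = 1 / 0.5601 = 1.79.

1.79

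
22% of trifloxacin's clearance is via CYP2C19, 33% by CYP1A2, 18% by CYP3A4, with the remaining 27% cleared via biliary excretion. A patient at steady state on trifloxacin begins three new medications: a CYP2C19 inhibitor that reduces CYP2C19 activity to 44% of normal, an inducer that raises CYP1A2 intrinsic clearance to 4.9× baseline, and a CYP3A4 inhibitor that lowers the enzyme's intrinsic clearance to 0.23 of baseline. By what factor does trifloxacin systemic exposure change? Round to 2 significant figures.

0.49

CYP2C19: 0.22 × 0.44 = 0.0968
CYP1A2: 0.33 × 4.9 = 1.617
CYP3A4: 0.18 × 0.23 = 0.0414
Other: 0.27 (unchanged)
New clearance relative to baseline: 0.0968 + 1.617 + 0.0414 + 0.27 = 2.0252.
Because systemic exposure varies inversely with clearance, the combined effect is 1 / 2.0252 = 0.49.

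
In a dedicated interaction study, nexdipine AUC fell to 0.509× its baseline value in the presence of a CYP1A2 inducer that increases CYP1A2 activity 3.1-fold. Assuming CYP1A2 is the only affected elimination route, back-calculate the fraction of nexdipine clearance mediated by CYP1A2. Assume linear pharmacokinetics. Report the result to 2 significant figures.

0.46

Call the CYP1A2 fraction fm. After the interaction, CL_new/CL_old = fm × 3.1 + (1 − fm).
AUC ratio = 1 / (new CL fraction), so new CL fraction = 1 / 0.509 = 1.965.
fm × 3.1 + 1 − fm = 1.965  ⇒  fm × (3.1 − 1) = 0.9646  ⇒  fm = 0.46.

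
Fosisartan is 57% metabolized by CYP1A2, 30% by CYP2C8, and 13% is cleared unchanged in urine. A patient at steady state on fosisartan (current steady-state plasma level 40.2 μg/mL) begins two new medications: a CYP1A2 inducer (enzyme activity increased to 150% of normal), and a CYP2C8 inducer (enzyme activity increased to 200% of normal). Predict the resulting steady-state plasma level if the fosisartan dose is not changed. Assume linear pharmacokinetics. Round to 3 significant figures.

25.4 μg/mL

The CYP1A2 pathway (57% of clearance) is boosted to 1.5× activity: 0.57 × 1.5 = 0.855.
The CYP2C8 pathway (30% of clearance) increases to 2× activity: 0.3 × 2 = 0.6.
The remaining 13% of clearance is unaffected.
Relative clearance = 0.855 + 0.6 + 0.13 = 1.585.
Steady-state plasma level ∝ 1/CL: new value = 40.2 / 1.585 = 25.4 μg/mL.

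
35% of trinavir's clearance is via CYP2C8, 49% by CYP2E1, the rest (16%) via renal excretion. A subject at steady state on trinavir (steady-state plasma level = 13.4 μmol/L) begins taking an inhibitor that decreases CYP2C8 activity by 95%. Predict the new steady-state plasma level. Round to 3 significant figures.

CYP2C8: 0.35 × 0.05 = 0.0175
CYP2E1: 0.49 (unchanged)
Other: 0.16 (unchanged)
New clearance relative to baseline: 0.0175 + 0.49 + 0.16 = 0.6675.
Steady-state plasma level ∝ 1/CL, so new value = 13.4 / 0.6675 = 20.1 μmol/L.

20.1 μmol/L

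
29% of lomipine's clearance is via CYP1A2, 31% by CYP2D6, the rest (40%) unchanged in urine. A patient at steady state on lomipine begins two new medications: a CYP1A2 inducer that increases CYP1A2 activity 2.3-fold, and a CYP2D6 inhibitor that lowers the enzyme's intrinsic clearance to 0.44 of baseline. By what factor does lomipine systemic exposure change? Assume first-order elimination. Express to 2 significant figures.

0.83

The CYP1A2 pathway (29% of clearance) increases to 2.3× activity: 0.29 × 2.3 = 0.667.
The CYP2D6 pathway (31% of clearance) is reduced to 0.44× activity: 0.31 × 0.44 = 0.1364.
Non-CYP routes (40%) are unchanged.
CL_new/CL_old = 0.667 + 0.1364 + 0.4 = 1.2034.
Systemic exposure ∝ 1/CL: fold-change = 1 / 1.2034 = 0.83.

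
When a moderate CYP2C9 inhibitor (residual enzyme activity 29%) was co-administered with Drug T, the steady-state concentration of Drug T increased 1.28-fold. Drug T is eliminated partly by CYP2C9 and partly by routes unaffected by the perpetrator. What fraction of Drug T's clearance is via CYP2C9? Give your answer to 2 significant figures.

Let x = fm,CYP2C9. Because steady-state concentration ∝ 1/CL, relative clearance fell to 1/1.28 = 0.7812.
Setting x·0.29 + (1 − x) = 0.7812 and solving: x = (0.7812 − 1)/(0.29 − 1) = 0.31.

0.31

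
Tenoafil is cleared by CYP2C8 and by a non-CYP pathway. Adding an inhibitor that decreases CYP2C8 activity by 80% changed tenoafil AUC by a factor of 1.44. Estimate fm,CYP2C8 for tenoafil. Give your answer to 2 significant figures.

CL'/CL = 1 / 1.44 = 0.6944
0.2·fm + (1 − fm) = 0.6944
fm = (0.6944 − 1) / (0.2 − 1) = 0.38

0.38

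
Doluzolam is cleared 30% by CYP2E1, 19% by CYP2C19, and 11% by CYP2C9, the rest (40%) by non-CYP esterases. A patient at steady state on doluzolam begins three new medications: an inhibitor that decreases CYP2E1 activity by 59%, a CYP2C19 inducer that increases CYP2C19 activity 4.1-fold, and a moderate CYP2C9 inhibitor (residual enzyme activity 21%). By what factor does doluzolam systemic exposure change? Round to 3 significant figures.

CYP2E1: 0.3 × 0.41 = 0.123
CYP2C19: 0.19 × 4.1 = 0.779
CYP2C9: 0.11 × 0.21 = 0.0231
Other: 0.4 (unchanged)
CL_new/CL_old = 0.123 + 0.779 + 0.0231 + 0.4 = 1.3251.
Net systemic exposure ratio = 1 / 1.3251 = 0.755.

0.755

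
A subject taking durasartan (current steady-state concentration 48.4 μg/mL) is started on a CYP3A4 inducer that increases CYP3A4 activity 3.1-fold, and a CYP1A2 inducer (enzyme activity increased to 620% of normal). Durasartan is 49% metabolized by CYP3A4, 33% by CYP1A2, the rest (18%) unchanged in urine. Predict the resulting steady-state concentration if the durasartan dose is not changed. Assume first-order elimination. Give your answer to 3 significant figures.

12.9 μg/mL

The CYP3A4 pathway (49% of clearance) rises to 3.1× activity: 0.49 × 3.1 = 1.519.
The CYP1A2 pathway (33% of clearance) rises to 6.2× activity: 0.33 × 6.2 = 2.046.
The remaining 18% of clearance is unaffected.
New clearance relative to baseline: 1.519 + 2.046 + 0.18 = 3.745.
Dividing the baseline by the relative clearance: 48.4 / 3.745 = 12.9 μg/mL.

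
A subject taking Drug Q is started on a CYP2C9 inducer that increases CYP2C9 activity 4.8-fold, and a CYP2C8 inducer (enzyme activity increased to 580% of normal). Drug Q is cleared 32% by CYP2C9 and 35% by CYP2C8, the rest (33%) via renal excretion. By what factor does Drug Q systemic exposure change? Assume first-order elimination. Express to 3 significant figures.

0.257

CYP2C9: 0.32 × 4.8 = 1.536
CYP2C8: 0.35 × 5.8 = 2.03
Other: 0.33 (unchanged)
New clearance relative to baseline: 1.536 + 2.03 + 0.33 = 3.896.
Net systemic exposure ratio = 1 / 3.896 = 0.257.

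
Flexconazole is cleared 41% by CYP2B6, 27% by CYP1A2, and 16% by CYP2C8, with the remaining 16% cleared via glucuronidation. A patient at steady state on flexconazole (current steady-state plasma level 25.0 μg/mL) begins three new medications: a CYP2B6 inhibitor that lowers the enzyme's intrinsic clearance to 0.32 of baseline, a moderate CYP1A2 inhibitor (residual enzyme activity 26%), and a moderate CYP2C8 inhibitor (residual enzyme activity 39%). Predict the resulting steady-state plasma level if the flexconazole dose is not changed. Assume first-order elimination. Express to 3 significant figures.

The CYP2B6 pathway (41% of clearance) is reduced to 0.32× activity: 0.41 × 0.32 = 0.1312.
The CYP1A2 pathway (27% of clearance) drops to 0.26× activity: 0.27 × 0.26 = 0.0702.
The CYP2C8 pathway (16% of clearance) falls to 0.39× activity: 0.16 × 0.39 = 0.0624.
The remaining 16% of clearance is unaffected.
Relative clearance = 0.1312 + 0.0702 + 0.0624 + 0.16 = 0.4238.
New steady-state plasma level = 25.0 / 0.4238 = 59.0 μg/mL (concentration scales inversely with clearance).

59.0 μg/mL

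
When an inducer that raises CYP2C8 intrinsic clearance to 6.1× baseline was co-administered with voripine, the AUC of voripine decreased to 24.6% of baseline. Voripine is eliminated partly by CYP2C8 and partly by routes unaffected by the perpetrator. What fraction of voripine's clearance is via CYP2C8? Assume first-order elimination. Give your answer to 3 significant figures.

Let fm be the CYP2C8 fraction. New clearance relative to baseline = fm × 6.1 + (1 − fm).
AUC ratio = 1 / (new CL fraction), so new CL fraction = 1 / 0.246 = 4.065.
fm × 6.1 + 1 − fm = 4.065  ⇒  fm × (6.1 − 1) = 3.065  ⇒  fm = 0.601.

0.601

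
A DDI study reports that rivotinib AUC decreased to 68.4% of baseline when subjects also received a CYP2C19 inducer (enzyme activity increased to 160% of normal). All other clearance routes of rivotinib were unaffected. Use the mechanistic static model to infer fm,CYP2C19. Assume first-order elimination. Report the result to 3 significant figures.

Call the CYP2C19 fraction fm. After the interaction, CL_new/CL_old = fm × 1.6 + (1 − fm).
AUC ratio = 1 / (new CL fraction), so new CL fraction = 1 / 0.684 = 1.462.
fm × 1.6 + 1 − fm = 1.462  ⇒  fm × (1.6 − 1) = 0.462  ⇒  fm = 0.770.

0.770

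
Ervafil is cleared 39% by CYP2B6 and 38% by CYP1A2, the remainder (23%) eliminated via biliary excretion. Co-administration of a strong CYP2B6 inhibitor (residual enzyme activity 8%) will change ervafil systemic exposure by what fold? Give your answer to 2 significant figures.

1.6

The CYP2B6 pathway (39% of clearance) drops to 0.08× activity: 0.39 × 0.08 = 0.0312.
CYP1A2 (38%) and the residual 23% are unaffected.
Relative clearance = 0.0312 + 0.38 + 0.23 = 0.6412.
Systemic exposure ratio = CL_old/CL_new = 1 / 0.6412 = 1.6.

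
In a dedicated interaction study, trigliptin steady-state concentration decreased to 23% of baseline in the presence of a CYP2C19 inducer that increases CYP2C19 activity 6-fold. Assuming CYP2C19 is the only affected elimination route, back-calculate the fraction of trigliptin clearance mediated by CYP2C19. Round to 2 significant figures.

0.67

Let fm be the CYP2C19 fraction. New clearance relative to baseline = fm × 6 + (1 − fm).
Steady-state concentration ratio = 1 / (new CL fraction), so new CL fraction = 1 / 0.230 = 4.348.
fm × 6 + 1 − fm = 4.348  ⇒  fm × (6 − 1) = 3.348  ⇒  fm = 0.67.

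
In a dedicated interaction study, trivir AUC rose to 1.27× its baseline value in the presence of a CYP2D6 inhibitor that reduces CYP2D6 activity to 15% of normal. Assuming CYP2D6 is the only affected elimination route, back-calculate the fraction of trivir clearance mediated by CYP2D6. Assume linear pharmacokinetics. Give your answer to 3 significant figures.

0.250

CL'/CL = 1 / 1.27 = 0.7874
0.15·fm + (1 − fm) = 0.7874
fm = (0.7874 − 1) / (0.15 − 1) = 0.250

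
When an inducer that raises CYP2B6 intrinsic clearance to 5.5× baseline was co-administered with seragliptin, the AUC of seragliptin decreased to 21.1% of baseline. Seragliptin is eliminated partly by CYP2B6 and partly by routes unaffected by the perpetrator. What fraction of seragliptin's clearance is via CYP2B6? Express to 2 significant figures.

0.83

Let x = fm,CYP2B6. Because AUC ∝ 1/CL, relative clearance rose to 1/0.211 = 4.739.
Only the CYP2B6 route changed, so 4.739 = x·5.5 + (1 − x), giving x = 0.83.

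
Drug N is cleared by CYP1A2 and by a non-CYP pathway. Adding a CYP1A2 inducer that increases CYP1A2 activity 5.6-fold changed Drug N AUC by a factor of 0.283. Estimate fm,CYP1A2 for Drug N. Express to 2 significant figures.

CL'/CL = 1 / 0.283 = 3.534
5.6·fm + (1 − fm) = 3.534
fm = (3.534 − 1) / (5.6 − 1) = 0.55

0.55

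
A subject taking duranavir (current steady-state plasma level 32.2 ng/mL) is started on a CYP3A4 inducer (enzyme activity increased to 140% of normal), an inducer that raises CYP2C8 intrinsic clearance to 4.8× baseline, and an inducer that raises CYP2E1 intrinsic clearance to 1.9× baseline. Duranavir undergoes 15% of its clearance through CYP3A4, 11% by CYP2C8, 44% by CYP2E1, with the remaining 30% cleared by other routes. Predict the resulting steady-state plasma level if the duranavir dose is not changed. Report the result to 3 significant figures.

17.2 ng/mL

The CYP3A4 pathway (15% of clearance) rises to 1.4× activity: 0.15 × 1.4 = 0.21.
The CYP2C8 pathway (11% of clearance) rises to 4.8× activity: 0.11 × 4.8 = 0.528.
The CYP2E1 pathway (44% of clearance) increases to 1.9× activity: 0.44 × 1.9 = 0.836.
The remaining 30% of clearance is unaffected.
New clearance relative to baseline: 0.21 + 0.528 + 0.836 + 0.3 = 1.874.
New steady-state plasma level = 32.2 / 1.874 = 17.2 ng/mL (concentration scales inversely with clearance).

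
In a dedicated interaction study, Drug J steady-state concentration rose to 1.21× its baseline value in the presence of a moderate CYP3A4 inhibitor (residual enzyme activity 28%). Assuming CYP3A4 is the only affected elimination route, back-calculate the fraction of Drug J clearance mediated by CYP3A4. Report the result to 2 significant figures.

CL'/CL = 1 / 1.21 = 0.8264
0.28·fm + (1 − fm) = 0.8264
fm = (0.8264 − 1) / (0.28 − 1) = 0.24

0.24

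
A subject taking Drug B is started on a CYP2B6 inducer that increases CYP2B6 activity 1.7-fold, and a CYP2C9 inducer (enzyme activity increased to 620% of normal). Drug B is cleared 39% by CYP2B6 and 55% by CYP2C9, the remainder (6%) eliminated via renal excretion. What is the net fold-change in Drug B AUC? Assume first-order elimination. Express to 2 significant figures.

0.24

CYP2B6: 0.39 × 1.7 = 0.663
CYP2C9: 0.55 × 6.2 = 3.41
Other: 0.06 (unchanged)
Relative clearance = 0.663 + 3.41 + 0.06 = 4.133.
Because AUC varies inversely with clearance, the combined effect is 1 / 4.133 = 0.24.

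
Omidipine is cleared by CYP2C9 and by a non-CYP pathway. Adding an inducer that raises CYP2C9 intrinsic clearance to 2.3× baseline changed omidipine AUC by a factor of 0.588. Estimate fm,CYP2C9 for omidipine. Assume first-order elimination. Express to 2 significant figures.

CL'/CL = 1 / 0.588 = 1.701
2.3·fm + (1 − fm) = 1.701
fm = (1.701 − 1) / (2.3 − 1) = 0.54

0.54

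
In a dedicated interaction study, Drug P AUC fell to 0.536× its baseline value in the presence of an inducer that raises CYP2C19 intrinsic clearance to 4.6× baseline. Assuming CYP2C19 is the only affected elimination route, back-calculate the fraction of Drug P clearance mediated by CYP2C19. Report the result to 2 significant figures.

Call the CYP2C19 fraction fm. After the interaction, CL_new/CL_old = fm × 4.6 + (1 − fm).
AUC ratio = 1 / (new CL fraction), so new CL fraction = 1 / 0.536 = 1.866.
fm × 4.6 + 1 − fm = 1.866  ⇒  fm × (4.6 − 1) = 0.8657  ⇒  fm = 0.24.

0.24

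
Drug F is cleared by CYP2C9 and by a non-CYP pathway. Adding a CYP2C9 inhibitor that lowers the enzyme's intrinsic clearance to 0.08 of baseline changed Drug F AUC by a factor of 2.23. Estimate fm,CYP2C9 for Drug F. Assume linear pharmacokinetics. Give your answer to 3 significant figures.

0.600

Write x for the fraction cleared via CYP2C9. The observed AUC change means clearance fell to 1/2.23 = 0.4484 of baseline.
Setting x·0.08 + (1 − x) = 0.4484 and solving: x = (0.4484 − 1)/(0.08 − 1) = 0.600.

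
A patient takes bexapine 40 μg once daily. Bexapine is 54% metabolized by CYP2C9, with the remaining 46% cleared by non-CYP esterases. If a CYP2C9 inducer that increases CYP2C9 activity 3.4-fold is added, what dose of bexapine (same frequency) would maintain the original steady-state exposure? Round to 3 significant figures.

91.8 μg

The CYP2C9 pathway (54% of clearance) rises to 3.4× activity: 0.54 × 3.4 = 1.836.
The remaining 46% of clearance is unaffected.
New clearance relative to baseline: 1.836 + 0.46 = 2.296.
To maintain the same steady-state level, dose must scale with clearance: new dose = 40 × 2.296 = 91.8 μg.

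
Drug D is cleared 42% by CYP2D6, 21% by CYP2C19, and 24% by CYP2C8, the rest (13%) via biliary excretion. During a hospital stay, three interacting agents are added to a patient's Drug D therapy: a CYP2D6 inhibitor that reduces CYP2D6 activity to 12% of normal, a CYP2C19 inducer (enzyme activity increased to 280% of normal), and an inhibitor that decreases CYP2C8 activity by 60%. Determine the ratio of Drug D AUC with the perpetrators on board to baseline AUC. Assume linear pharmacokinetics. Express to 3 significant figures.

1.16

The CYP2D6 pathway (42% of clearance) falls to 0.12× activity: 0.42 × 0.12 = 0.0504.
The CYP2C19 pathway (21% of clearance) increases to 2.8× activity: 0.21 × 2.8 = 0.588.
The CYP2C8 pathway (24% of clearance) drops to 0.4× activity: 0.24 × 0.4 = 0.096.
Non-CYP routes (13%) are unchanged.
New clearance relative to baseline: 0.0504 + 0.588 + 0.096 + 0.13 = 0.8644.
Net AUC ratio = 1 / 0.8644 = 1.16.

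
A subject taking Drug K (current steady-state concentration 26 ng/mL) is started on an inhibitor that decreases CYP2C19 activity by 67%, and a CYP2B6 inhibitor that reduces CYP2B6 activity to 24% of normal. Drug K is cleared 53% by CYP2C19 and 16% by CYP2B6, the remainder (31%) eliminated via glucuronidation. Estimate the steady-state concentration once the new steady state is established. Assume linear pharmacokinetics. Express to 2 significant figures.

50 ng/mL

The CYP2C19 pathway (53% of clearance) is reduced to 0.33× activity: 0.53 × 0.33 = 0.1749.
The CYP2B6 pathway (16% of clearance) is reduced to 0.24× activity: 0.16 × 0.24 = 0.0384.
The remaining 31% of clearance is unaffected.
New clearance relative to baseline: 0.1749 + 0.0384 + 0.31 = 0.5233.
New steady-state concentration = 26 / 0.5233 = 50 ng/mL (concentration scales inversely with clearance).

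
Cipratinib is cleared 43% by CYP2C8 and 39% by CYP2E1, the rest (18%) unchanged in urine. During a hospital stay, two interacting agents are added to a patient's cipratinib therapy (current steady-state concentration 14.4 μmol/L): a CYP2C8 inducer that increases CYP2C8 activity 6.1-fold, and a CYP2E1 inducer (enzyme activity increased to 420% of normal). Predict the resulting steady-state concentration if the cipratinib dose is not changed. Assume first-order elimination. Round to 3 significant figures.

The CYP2C8 pathway (43% of clearance) increases to 6.1× activity: 0.43 × 6.1 = 2.623.
The CYP2E1 pathway (39% of clearance) is boosted to 4.2× activity: 0.39 × 4.2 = 1.638.
The remaining 18% of clearance is unaffected.
CL_new/CL_old = 2.623 + 1.638 + 0.18 = 4.441.
Steady-state concentration ∝ 1/CL: new value = 14.4 / 4.441 = 3.24 μmol/L.

3.24 μmol/L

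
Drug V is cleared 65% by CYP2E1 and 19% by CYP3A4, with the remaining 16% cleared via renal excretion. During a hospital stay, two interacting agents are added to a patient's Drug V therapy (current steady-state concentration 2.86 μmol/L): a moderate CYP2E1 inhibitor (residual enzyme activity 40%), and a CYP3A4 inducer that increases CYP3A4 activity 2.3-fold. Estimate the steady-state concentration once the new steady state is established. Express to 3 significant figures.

3.34 μmol/L

The CYP2E1 pathway (65% of clearance) is reduced to 0.4× activity: 0.65 × 0.4 = 0.26.
The CYP3A4 pathway (19% of clearance) is boosted to 2.3× activity: 0.19 × 2.3 = 0.437.
Non-CYP routes (16%) are unchanged.
New clearance relative to baseline: 0.26 + 0.437 + 0.16 = 0.857.
New steady-state concentration = 2.86 / 0.857 = 3.34 μmol/L (concentration scales inversely with clearance).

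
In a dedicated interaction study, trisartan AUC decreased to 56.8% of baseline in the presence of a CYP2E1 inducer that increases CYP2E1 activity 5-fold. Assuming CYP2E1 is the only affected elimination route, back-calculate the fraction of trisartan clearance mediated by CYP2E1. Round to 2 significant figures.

Let x = fm,CYP2E1. Because AUC ∝ 1/CL, relative clearance rose to 1/0.568 = 1.761.
Setting x·5 + (1 − x) = 1.761 and solving: x = (1.761 − 1)/(5 − 1) = 0.19.

0.19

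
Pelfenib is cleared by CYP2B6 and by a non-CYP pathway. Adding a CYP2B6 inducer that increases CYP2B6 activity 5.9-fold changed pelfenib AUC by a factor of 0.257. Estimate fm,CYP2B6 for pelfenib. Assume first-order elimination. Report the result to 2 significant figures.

0.59

Let fm be the CYP2B6 fraction. New clearance relative to baseline = fm × 5.9 + (1 − fm).
AUC ratio = 1 / (new CL fraction), so new CL fraction = 1 / 0.257 = 3.891.
fm × 5.9 + 1 − fm = 3.891  ⇒  fm × (5.9 − 1) = 2.891  ⇒  fm = 0.59.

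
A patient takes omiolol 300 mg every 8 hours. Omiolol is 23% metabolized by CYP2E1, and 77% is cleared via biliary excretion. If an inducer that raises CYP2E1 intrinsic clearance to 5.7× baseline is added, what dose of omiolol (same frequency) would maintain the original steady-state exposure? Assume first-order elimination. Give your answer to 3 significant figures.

The CYP2E1 pathway (23% of clearance) is boosted to 5.7× activity: 0.23 × 5.7 = 1.311.
The remaining 77% of clearance is unaffected.
New clearance relative to baseline: 1.311 + 0.77 = 2.081.
Css,avg = (dose rate)/CL, so holding Css fixed requires dose ∝ CL: 300 × 2.081 = 624 mg.

624 mg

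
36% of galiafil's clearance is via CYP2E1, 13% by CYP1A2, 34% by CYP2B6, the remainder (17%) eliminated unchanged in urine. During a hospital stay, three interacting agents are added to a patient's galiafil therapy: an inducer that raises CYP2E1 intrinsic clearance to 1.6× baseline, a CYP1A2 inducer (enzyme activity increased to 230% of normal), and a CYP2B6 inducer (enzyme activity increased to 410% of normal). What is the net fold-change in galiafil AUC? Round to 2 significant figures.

CYP2E1: 0.36 × 1.6 = 0.576
CYP1A2: 0.13 × 2.3 = 0.299
CYP2B6: 0.34 × 4.1 = 1.394
Other: 0.17 (unchanged)
CL_new/CL_old = 0.576 + 0.299 + 1.394 + 0.17 = 2.439.
AUC ∝ 1/CL: fold-change = 1 / 2.439 = 0.41.

0.41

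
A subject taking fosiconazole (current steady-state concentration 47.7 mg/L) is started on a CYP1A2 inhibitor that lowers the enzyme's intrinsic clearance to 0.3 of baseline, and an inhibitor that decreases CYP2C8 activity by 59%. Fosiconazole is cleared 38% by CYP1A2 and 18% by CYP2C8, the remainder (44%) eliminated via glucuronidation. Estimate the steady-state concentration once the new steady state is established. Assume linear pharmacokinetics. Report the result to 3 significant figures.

CYP1A2: 0.38 × 0.3 = 0.114
CYP2C8: 0.18 × 0.41 = 0.0738
Other: 0.44 (unchanged)
Relative clearance = 0.114 + 0.0738 + 0.44 = 0.6278.
Steady-state concentration ∝ 1/CL: new value = 47.7 / 0.6278 = 76.0 mg/L.

76.0 mg/L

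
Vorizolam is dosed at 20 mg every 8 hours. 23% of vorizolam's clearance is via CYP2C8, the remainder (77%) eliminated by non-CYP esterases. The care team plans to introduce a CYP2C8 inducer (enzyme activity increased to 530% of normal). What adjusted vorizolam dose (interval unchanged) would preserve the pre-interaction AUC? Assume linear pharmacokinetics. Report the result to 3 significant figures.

39.8 mg

The CYP2C8 pathway (23% of clearance) rises to 5.3× activity: 0.23 × 5.3 = 1.219.
Non-CYP routes (77%) are unchanged.
Relative clearance = 1.219 + 0.77 = 1.989.
Exposure is unchanged when dose changes in proportion to clearance. New dose = 20 mg × 1.989 = 39.8 mg.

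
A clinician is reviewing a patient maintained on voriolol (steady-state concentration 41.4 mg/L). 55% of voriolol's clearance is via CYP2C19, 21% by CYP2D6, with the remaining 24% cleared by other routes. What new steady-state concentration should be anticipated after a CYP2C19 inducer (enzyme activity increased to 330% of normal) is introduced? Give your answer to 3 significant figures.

18.3 mg/L

CYP2C19: 0.55 × 3.3 = 1.815
CYP2D6: 0.21 (unchanged)
Other: 0.24 (unchanged)
New clearance relative to baseline: 1.815 + 0.21 + 0.24 = 2.265.
New steady-state concentration = baseline ÷ relative clearance = 41.4 / 2.265 = 18.3 mg/L.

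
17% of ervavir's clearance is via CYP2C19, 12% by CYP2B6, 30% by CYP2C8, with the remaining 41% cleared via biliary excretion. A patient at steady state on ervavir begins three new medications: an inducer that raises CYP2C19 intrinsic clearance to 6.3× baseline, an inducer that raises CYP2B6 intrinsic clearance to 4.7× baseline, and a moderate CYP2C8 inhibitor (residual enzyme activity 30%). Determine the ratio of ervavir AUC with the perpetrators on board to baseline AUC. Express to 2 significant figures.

The CYP2C19 pathway (17% of clearance) is boosted to 6.3× activity: 0.17 × 6.3 = 1.071.
The CYP2B6 pathway (12% of clearance) rises to 4.7× activity: 0.12 × 4.7 = 0.564.
The CYP2C8 pathway (30% of clearance) drops to 0.3× activity: 0.3 × 0.3 = 0.09.
The remaining 41% of clearance is unaffected.
Relative clearance = 1.071 + 0.564 + 0.09 + 0.41 = 2.135.
AUC ∝ 1/CL: fold-change = 1 / 2.135 = 0.47.

0.47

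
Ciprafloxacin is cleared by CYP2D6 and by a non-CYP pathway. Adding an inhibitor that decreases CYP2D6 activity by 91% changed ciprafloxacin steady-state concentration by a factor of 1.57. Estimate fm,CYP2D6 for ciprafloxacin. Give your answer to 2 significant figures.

CL'/CL = 1 / 1.57 = 0.6369
0.09·fm + (1 − fm) = 0.6369
fm = (0.6369 − 1) / (0.09 − 1) = 0.40

0.40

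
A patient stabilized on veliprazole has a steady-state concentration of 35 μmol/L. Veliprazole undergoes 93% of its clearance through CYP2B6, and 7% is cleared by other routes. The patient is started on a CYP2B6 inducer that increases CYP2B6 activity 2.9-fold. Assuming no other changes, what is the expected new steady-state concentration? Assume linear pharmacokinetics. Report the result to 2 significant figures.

13 μmol/L

The CYP2B6 pathway (93% of clearance) rises to 2.9× activity: 0.93 × 2.9 = 2.697.
The remaining 7% of clearance is unaffected.
Relative clearance = 2.697 + 0.07 = 2.767.
With dosing unchanged, steady-state concentration scales as 1/CL: 35 / 2.767 = 13 μmol/L.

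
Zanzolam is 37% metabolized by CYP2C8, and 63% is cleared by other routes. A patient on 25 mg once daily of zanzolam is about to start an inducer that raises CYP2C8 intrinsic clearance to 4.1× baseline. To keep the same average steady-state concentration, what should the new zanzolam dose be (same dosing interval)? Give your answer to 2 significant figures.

The CYP2C8 pathway (37% of clearance) is boosted to 4.1× activity: 0.37 × 4.1 = 1.517.
The remaining 63% of clearance is unaffected.
CL_new/CL_old = 1.517 + 0.63 = 2.147.
To maintain the same steady-state level, dose must scale with clearance: new dose = 25 × 2.147 = 54 mg.

54 mg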